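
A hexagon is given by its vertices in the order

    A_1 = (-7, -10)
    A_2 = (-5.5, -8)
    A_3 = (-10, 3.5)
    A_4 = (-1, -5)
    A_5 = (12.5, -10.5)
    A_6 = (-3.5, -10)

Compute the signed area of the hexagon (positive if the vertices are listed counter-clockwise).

Apply the shoelace formula: 2A = Σ (x_i·y_{i+1} − x_{i+1}·y_i), indices taken mod 6.
A_1→A_2: (-7)(-8) − (-5.5)(-10) = 1
A_2→A_3: (-5.5)(3.5) − (-10)(-8) = -99.25
A_3→A_4: (-10)(-5) − (-1)(3.5) = 53.5
A_4→A_5: (-1)(-10.5) − (12.5)(-5) = 73
A_5→A_6: (12.5)(-10) − (-3.5)(-10.5) = -161.75
A_6→A_1: (-3.5)(-10) − (-7)(-10) = -35
Σ = -168.5
Signed area = Σ/2 = -84.25 (negative ⇒ clockwise traversal).

-84.25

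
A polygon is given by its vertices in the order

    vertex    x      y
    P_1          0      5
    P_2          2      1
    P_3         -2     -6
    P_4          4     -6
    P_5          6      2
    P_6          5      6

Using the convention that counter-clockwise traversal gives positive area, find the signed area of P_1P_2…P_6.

Apply the shoelace formula: 2A = Σ (x_i·y_{i+1} − x_{i+1}·y_i), indices taken mod 6.
Σ = (-10) + (-10) + (36) + (44) + (26) + (25) = 111
Signed area = Σ/2 = 55.5 (positive ⇒ counter-clockwise traversal).

55.5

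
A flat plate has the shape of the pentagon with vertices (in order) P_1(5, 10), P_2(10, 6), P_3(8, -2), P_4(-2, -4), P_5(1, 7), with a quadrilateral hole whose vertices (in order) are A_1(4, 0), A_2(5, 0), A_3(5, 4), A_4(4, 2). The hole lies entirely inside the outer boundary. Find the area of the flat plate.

101.5

Outer boundary:
Cross-terms: -70, -68, -36, -10, -25  ⇒  Σ = -209
Area = |Σ|/2 = 104.5.
Hole:
Apply the surveyor's formula: 2A = Σ (x_i·y_{i+1} − x_{i+1}·y_i), indices taken mod 4.
Σ = (0) + (20) + (-6) + (-8) = 6
Area = |Σ|/2 = 3.
Net area = 104.5 − 3 = 101.5.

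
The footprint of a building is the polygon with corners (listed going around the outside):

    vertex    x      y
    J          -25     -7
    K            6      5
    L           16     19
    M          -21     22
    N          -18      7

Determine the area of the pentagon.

Apply the shoelace (surveyor's) formula: 2A = Σ (x_i·y_{i+1} − x_{i+1}·y_i), indices taken mod 5.
Σ = (-83) + (34) + (751) + (249) + (301) = 1252
Area = |Σ|/2 = 626.

626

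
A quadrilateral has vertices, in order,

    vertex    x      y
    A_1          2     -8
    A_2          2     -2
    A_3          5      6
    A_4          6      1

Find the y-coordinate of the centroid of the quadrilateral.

Apply Gauss's area formula. First the cross-terms c_i = x_i·y_{i+1} − x_{i+1}·y_i:
  12, 22, -31, -50  ⇒  2A = -47, A = -23.5.
Then Σ (y_i + y_{i+1})·c_i = 101, so ȳ = 101 / (6·(-23.5)) = -101/141.

-101/141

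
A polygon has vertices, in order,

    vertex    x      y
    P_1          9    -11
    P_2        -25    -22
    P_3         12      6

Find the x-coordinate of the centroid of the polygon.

-4/3

Apply the surveyor's formula. First the cross-terms c_i = x_i·y_{i+1} − x_{i+1}·y_i:
  -473, 114, -186  ⇒  2A = -545, A = -272.5.
Then Σ (x_i + x_{i+1})·c_i = 2180, so x̄ = 2180 / (6·(-272.5)) = -4/3.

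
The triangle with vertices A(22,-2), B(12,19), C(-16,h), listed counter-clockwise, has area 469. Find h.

Write out the shoelace sum; only the two edges meeting at C involve h:
2·Area = [(12·h − (-16)·19) + ((-16)·(-2) − 22·h)] + 442
       = -10·h + 778 = 938
⇒ h = -16.

-16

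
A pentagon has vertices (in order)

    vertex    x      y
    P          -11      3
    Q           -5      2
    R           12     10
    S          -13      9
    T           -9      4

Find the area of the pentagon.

Cross-terms: -7, -74, 238, 29, 17  ⇒  Σ = 203
Area = |Σ|/2 = 101.5.

101.5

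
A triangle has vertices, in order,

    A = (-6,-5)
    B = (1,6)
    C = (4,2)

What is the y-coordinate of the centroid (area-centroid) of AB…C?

1

Apply the shoelace (surveyor's) formula. First the cross-terms c_i = x_i·y_{i+1} − x_{i+1}·y_i:
  -31, -22, -8  ⇒  2A = -61, A = -30.5.
Then Σ (y_i + y_{i+1})·c_i = -183, so ȳ = -183 / (6·(-30.5)) = 1.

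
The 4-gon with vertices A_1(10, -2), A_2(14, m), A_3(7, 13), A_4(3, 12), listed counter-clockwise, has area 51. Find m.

The doubled signed area Σ (x_i y_{i+1} − x_{i+1} y_i) is linear in m.
With m=0 it equals 129; the coefficient of m is 3 (from the two edges through A_2).
So 3·m + 129 = 2·51 = 102 ⇒ m = -9.

-9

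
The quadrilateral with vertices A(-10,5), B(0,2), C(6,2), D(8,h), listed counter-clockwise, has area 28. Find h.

4

Write out the shoelace sum; only the two edges meeting at D involve h:
2·Area = [(6·h − 8·2) + (8·5 − (-10)·h)] + -32
       = 16·h + -8 = 56
⇒ h = 4.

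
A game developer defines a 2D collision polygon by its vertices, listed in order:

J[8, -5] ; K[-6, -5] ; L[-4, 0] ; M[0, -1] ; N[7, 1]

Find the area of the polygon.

61

Apply the surveyor's formula: 2A = Σ (x_i·y_{i+1} − x_{i+1}·y_i), indices taken mod 5.
Σ = (-70) + (-20) + (4) + (7) + (-43) = -122
Area = |Σ|/2 = 61.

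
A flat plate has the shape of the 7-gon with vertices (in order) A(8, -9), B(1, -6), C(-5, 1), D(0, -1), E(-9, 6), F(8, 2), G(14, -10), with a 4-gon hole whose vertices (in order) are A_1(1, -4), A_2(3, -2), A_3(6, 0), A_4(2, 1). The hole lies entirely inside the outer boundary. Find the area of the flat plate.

Outer boundary:
Σ = (-39) + (-29) + (5) + (-9) + (-66) + (-108) + (-46) = -292
Area = |Σ|/2 = 146.
Hole:
Cross-terms: 10, 12, 6, -9  ⇒  Σ = 19
Area = |Σ|/2 = 9.5.
Net area = 146 − 9.5 = 136.5.

136.5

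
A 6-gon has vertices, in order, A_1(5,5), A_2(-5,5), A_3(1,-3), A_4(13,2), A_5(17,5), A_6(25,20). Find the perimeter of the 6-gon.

80

|A_1A_2| = √((-10)² + (0)²) = √100 = 10
|A_2A_3| = √((6)² + (-8)²) = √100 = 10
|A_3A_4| = √((12)² + (5)²) = √169 = 13
|A_4A_5| = √((4)² + (3)²) = √25 = 5
|A_5A_6| = √((8)² + (15)²) = √289 = 17
|A_6A_1| = √((-20)² + (-15)²) = √625 = 25
Perimeter = 10 + 10 + 13 + 5 + 17 + 25 = 80.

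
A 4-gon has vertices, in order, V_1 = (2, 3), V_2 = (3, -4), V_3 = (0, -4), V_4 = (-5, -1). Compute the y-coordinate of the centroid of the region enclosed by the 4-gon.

-187/186

Apply the surveyor's formula. First the cross-terms c_i = x_i·y_{i+1} − x_{i+1}·y_i:
  -17, -12, -20, -13  ⇒  2A = -62, A = -31.
Then Σ (y_i + y_{i+1})·c_i = 187, so ȳ = 187 / (6·(-31)) = -187/186.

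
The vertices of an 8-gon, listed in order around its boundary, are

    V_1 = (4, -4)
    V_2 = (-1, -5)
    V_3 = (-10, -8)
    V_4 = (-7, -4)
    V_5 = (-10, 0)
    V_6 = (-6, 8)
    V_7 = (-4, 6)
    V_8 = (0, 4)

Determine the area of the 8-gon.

119

Apply the shoelace (surveyor's) formula: 2A = Σ (x_i·y_{i+1} − x_{i+1}·y_i), indices taken mod 8.
Σ = (-24) + (-42) + (-16) + (-40) + (-80) + (-4) + (-16) + (-16) = -238
Area = |Σ|/2 = 119.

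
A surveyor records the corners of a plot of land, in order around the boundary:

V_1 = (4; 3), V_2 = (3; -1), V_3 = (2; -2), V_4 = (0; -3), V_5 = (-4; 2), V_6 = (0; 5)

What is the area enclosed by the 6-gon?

Apply Gauss's area formula: 2A = Σ (x_i·y_{i+1} − x_{i+1}·y_i), indices taken mod 6.
Cross-terms: -13, -4, -6, -12, -20, -20  ⇒  Σ = -75
Area = |Σ|/2 = 37.5.

37.5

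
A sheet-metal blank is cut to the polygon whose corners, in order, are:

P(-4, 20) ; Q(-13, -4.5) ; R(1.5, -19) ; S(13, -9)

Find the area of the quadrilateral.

Apply the surveyor's formula: 2A = Σ (x_i·y_{i+1} − x_{i+1}·y_i), indices taken mod 4.
P→Q: (-4)(-4.5) − (-13)(20) = 278
Q→R: (-13)(-19) − (1.5)(-4.5) = 253.75
R→S: (1.5)(-9) − (13)(-19) = 233.5
S→P: (13)(20) − (-4)(-9) = 224
Σ = 989.25
Area = |Σ|/2 = 494.625.

494.625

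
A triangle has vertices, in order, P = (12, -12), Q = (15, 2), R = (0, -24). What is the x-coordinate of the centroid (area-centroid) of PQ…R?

9

Apply the shoelace (surveyor's) formula. First the cross-terms c_i = x_i·y_{i+1} − x_{i+1}·y_i:
  204, -360, 288  ⇒  2A = 132, A = 66.
Then Σ (x_i + x_{i+1})·c_i = 3564, so x̄ = 3564 / (6·66) = 9.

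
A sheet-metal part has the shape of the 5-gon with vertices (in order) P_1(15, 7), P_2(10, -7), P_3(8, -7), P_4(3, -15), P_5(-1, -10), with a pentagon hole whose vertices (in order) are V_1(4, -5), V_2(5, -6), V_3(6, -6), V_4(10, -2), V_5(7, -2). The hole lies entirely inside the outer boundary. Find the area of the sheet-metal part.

Outer boundary:
P_1→P_2: (15)(-7) − (10)(7) = -175
P_2→P_3: (10)(-7) − (8)(-7) = -14
P_3→P_4: (8)(-15) − (3)(-7) = -99
P_4→P_5: (3)(-10) − (-1)(-15) = -45
P_5→P_1: (-1)(7) − (15)(-10) = 143
Σ = -190
Area = |Σ|/2 = 95.
Hole:
Σ = (1) + (6) + (48) + (-6) + (-27) = 22
Area = |Σ|/2 = 11.
Net area = 95 − 11 = 84.

84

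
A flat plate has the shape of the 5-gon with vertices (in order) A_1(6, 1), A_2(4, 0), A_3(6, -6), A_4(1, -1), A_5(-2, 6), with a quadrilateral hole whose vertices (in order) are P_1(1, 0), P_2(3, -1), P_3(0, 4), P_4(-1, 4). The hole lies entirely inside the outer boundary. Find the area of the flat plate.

Outer boundary:
Apply the shoelace (surveyor's) formula: 2A = Σ (x_i·y_{i+1} − x_{i+1}·y_i), indices taken mod 5.
Σ = (-4) + (-24) + (0) + (4) + (-38) = -62
Area = |Σ|/2 = 31.
Hole:
Σ = (-1) + (12) + (4) + (-4) = 11
Area = |Σ|/2 = 5.5.
Net area = 31 − 5.5 = 25.5.

25.5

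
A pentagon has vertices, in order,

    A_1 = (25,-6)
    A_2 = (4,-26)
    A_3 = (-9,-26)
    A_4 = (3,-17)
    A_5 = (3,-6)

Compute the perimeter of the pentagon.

90

|A_1A_2| = √((-21)² + (-20)²) = √841 = 29
|A_2A_3| = √((-13)² + (0)²) = √169 = 13
|A_3A_4| = √((12)² + (9)²) = √225 = 15
|A_4A_5| = √((0)² + (11)²) = √121 = 11
|A_5A_1| = √((22)² + (0)²) = √484 = 22
Perimeter = 29 + 13 + 15 + 11 + 22 = 90.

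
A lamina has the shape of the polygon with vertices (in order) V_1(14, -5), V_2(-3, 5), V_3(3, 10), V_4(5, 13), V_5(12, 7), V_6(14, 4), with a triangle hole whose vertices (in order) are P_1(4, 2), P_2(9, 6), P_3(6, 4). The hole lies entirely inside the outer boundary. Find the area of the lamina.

148

Outer boundary:
Σ = (55) + (-45) + (-11) + (-121) + (-50) + (-126) = -298
Area = |Σ|/2 = 149.
Hole:
Apply the surveyor's formula: 2A = Σ (x_i·y_{i+1} − x_{i+1}·y_i), indices taken mod 3.
Σ = (6) + (0) + (-4) = 2
Area = |Σ|/2 = 1.
Net area = 149 − 1 = 148.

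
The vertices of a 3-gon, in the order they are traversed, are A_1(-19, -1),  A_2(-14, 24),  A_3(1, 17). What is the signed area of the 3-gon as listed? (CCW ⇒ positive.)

Apply the shoelace formula: 2A = Σ (x_i·y_{i+1} − x_{i+1}·y_i), indices taken mod 3.
Σ = (-470) + (-262) + (322) = -410
Signed area = Σ/2 = -205 (negative ⇒ clockwise traversal).

-205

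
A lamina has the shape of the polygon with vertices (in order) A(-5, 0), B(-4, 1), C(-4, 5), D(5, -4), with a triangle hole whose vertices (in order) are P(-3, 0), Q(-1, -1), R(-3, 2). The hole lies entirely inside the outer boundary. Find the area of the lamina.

23

Outer boundary:
Apply the shoelace formula: 2A = Σ (x_i·y_{i+1} − x_{i+1}·y_i), indices taken mod 4.
Σ = (-5) + (-16) + (-9) + (-20) = -50
Area = |Σ|/2 = 25.
Hole:
Σ = (3) + (-5) + (6) = 4
Area = |Σ|/2 = 2.
Net area = 25 − 2 = 23.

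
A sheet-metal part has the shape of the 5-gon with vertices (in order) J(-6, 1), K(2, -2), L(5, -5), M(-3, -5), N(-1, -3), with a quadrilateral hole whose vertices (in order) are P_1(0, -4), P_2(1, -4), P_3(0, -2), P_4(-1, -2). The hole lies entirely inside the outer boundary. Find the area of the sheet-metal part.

20.5

Outer boundary:
Apply the shoelace formula: 2A = Σ (x_i·y_{i+1} − x_{i+1}·y_i), indices taken mod 5.
Σ = (10) + (0) + (-40) + (4) + (-19) = -45
Area = |Σ|/2 = 22.5.
Hole:
Apply the surveyor's formula: 2A = Σ (x_i·y_{i+1} − x_{i+1}·y_i), indices taken mod 4.
P_1→P_2: (0)(-4) − (1)(-4) = 4
P_2→P_3: (1)(-2) − (0)(-4) = -2
P_3→P_4: (0)(-2) − (-1)(-2) = -2
P_4→P_1: (-1)(-4) − (0)(-2) = 4
Σ = 4
Area = |Σ|/2 = 2.
Net area = 22.5 − 2 = 20.5.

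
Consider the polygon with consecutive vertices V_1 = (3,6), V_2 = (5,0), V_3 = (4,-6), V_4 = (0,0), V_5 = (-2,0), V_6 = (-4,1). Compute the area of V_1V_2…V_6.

Apply the surveyor's formula: 2A = Σ (x_i·y_{i+1} − x_{i+1}·y_i), indices taken mod 6.
V_1→V_2: (3)(0) − (5)(6) = -30
V_2→V_3: (5)(-6) − (4)(0) = -30
V_3→V_4: (4)(0) − (0)(-6) = 0
V_4→V_5: (0)(0) − (-2)(0) = 0
V_5→V_6: (-2)(1) − (-4)(0) = -2
V_6→V_1: (-4)(6) − (3)(1) = -27
Σ = -89
Area = |Σ|/2 = 44.5.

44.5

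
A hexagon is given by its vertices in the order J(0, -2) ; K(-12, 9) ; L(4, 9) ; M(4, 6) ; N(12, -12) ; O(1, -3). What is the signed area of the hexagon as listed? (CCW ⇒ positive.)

-163

Apply the shoelace formula: 2A = Σ (x_i·y_{i+1} − x_{i+1}·y_i), indices taken mod 6.
Σ = (-24) + (-144) + (-12) + (-120) + (-24) + (-2) = -326
Signed area = Σ/2 = -163 (negative ⇒ clockwise traversal).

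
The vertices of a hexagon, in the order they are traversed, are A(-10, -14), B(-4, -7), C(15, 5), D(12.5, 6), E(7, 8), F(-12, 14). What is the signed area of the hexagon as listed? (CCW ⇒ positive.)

Apply Gauss's area formula: 2A = Σ (x_i·y_{i+1} − x_{i+1}·y_i), indices taken mod 6.
A→B: (-10)(-7) − (-4)(-14) = 14
B→C: (-4)(5) − (15)(-7) = 85
C→D: (15)(6) − (12.5)(5) = 27.5
D→E: (12.5)(8) − (7)(6) = 58
E→F: (7)(14) − (-12)(8) = 194
F→A: (-12)(-14) − (-10)(14) = 308
Σ = 686.5
Signed area = Σ/2 = 343.25 (positive ⇒ counter-clockwise traversal).

343.25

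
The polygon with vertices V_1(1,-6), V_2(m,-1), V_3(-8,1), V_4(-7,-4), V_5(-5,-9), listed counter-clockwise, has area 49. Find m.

-2

Write out the shoelace sum; only the two edges meeting at V_2 involve m:
2·Area = [(1·(-1) − m·(-6)) + (m·1 − (-8)·(-1))] + 121
       = 7·m + 112 = 98
⇒ m = -2.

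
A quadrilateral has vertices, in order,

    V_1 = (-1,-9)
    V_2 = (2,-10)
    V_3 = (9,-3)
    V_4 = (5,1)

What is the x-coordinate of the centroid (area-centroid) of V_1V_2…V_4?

278/69

Apply the shoelace formula. First the cross-terms c_i = x_i·y_{i+1} − x_{i+1}·y_i:
  28, 84, 24, -44  ⇒  2A = 92, A = 46.
Then Σ (x_i + x_{i+1})·c_i = 1112, so x̄ = 1112 / (6·46) = 278/69.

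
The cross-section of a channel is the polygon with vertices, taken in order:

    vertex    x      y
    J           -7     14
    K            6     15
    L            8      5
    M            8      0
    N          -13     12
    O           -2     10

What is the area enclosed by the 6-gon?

Apply the shoelace formula: 2A = Σ (x_i·y_{i+1} − x_{i+1}·y_i), indices taken mod 6.
Σ = (-189) + (-90) + (-40) + (96) + (-106) + (42) = -287
Area = |Σ|/2 = 143.5.

143.5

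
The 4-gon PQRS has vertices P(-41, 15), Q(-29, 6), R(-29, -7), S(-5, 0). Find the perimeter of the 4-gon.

|PQ| = √((12)² + (-9)²) = √225 = 15
|QR| = √((0)² + (-13)²) = √169 = 13
|RS| = √((24)² + (7)²) = √625 = 25
|SP| = √((-36)² + (15)²) = √1521 = 39
Perimeter = 15 + 13 + 25 + 39 = 92.

92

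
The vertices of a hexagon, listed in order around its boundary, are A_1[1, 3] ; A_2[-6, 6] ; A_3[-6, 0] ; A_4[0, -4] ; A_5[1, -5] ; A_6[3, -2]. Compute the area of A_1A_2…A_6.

Apply the surveyor's formula: 2A = Σ (x_i·y_{i+1} − x_{i+1}·y_i), indices taken mod 6.
Σ = (24) + (36) + (24) + (4) + (13) + (11) = 112
Area = |Σ|/2 = 56.

56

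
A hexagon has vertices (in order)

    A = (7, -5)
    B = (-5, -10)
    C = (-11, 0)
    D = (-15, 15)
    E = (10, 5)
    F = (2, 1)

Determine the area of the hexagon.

Σ = (-95) + (-110) + (-165) + (-225) + (0) + (-17) = -612
Area = |Σ|/2 = 306.

306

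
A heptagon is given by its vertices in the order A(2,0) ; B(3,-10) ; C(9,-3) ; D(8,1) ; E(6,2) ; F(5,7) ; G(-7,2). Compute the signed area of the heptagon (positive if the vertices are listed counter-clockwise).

95.5

Cross-terms: -20, 81, 33, 10, 32, 59, -4  ⇒  Σ = 191
Signed area = Σ/2 = 95.5 (positive ⇒ counter-clockwise traversal).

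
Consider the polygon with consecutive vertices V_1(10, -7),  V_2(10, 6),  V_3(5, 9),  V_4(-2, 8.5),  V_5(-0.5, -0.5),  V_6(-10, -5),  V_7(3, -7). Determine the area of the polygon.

Apply the shoelace formula: 2A = Σ (x_i·y_{i+1} − x_{i+1}·y_i), indices taken mod 7.
V_1→V_2: (10)(6) − (10)(-7) = 130
V_2→V_3: (10)(9) − (5)(6) = 60
V_3→V_4: (5)(8.5) − (-2)(9) = 60.5
V_4→V_5: (-2)(-0.5) − (-0.5)(8.5) = 5.25
V_5→V_6: (-0.5)(-5) − (-10)(-0.5) = -2.5
V_6→V_7: (-10)(-7) − (3)(-5) = 85
V_7→V_1: (3)(-7) − (10)(-7) = 49
Σ = 387.25
Area = |Σ|/2 = 193.625.

193.625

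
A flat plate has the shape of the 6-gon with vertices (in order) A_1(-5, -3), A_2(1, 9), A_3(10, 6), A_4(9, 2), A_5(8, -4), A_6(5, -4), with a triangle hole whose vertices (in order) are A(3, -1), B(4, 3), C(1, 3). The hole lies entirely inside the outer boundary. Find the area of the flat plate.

123.5

Outer boundary:
Apply the surveyor's formula: 2A = Σ (x_i·y_{i+1} − x_{i+1}·y_i), indices taken mod 6.
Σ = (-42) + (-84) + (-34) + (-52) + (-12) + (-35) = -259
Area = |Σ|/2 = 129.5.
Hole:
Σ = (13) + (9) + (-10) = 12
Area = |Σ|/2 = 6.
Net area = 129.5 − 6 = 123.5.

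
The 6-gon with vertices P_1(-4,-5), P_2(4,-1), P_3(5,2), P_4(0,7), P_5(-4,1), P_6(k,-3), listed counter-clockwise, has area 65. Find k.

The doubled signed area Σ (x_i y_{i+1} − x_{i+1} y_i) is linear in k.
With k=0 it equals 100; the coefficient of k is -6 (from the two edges through P_6).
So -6·k + 100 = 2·65 = 130 ⇒ k = -5.

-5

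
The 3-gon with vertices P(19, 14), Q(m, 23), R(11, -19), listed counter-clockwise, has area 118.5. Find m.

14

The doubled signed area Σ (x_i y_{i+1} − x_{i+1} y_i) is linear in m.
With m=0 it equals 699; the coefficient of m is -33 (from the two edges through Q).
So -33·m + 699 = 2·118.5 = 237 ⇒ m = 14.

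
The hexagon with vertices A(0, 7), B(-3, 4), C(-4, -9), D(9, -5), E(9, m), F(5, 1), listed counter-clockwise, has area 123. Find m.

Write out the shoelace sum; only the two edges meeting at E involve m:
2·Area = [(9·m − 9·(-5)) + (9·1 − 5·m)] + 200
       = 4·m + 254 = 246
⇒ m = -2.

-2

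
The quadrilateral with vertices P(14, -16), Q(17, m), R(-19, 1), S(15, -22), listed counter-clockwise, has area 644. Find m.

16

Write out the shoelace sum; only the two edges meeting at Q involve m:
2·Area = [(14·m − 17·(-16)) + (17·1 − (-19)·m)] + 471
       = 33·m + 760 = 1288
⇒ m = 16.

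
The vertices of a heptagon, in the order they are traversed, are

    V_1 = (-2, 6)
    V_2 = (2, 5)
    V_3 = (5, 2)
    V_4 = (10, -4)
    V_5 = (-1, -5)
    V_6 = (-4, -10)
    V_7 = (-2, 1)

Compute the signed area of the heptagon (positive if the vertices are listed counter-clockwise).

-90.5

Apply the surveyor's formula: 2A = Σ (x_i·y_{i+1} − x_{i+1}·y_i), indices taken mod 7.
Σ = (-22) + (-21) + (-40) + (-54) + (-10) + (-24) + (-10) = -181
Signed area = Σ/2 = -90.5 (negative ⇒ clockwise traversal).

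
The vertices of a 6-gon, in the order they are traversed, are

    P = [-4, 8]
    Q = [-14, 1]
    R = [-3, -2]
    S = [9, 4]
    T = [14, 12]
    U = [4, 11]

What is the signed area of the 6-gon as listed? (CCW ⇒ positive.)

Apply Gauss's area formula: 2A = Σ (x_i·y_{i+1} − x_{i+1}·y_i), indices taken mod 6.
Cross-terms: 108, 31, 6, 52, 106, 76  ⇒  Σ = 379
Signed area = Σ/2 = 189.5 (positive ⇒ counter-clockwise traversal).

189.5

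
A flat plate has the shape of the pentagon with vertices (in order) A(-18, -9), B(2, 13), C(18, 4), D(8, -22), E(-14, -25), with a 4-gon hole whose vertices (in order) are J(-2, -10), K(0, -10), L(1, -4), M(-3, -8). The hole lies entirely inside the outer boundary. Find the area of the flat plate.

Outer boundary:
Apply the shoelace formula: 2A = Σ (x_i·y_{i+1} − x_{i+1}·y_i), indices taken mod 5.
A→B: (-18)(13) − (2)(-9) = -216
B→C: (2)(4) − (18)(13) = -226
C→D: (18)(-22) − (8)(4) = -428
D→E: (8)(-25) − (-14)(-22) = -508
E→A: (-14)(-9) − (-18)(-25) = -324
Σ = -1702
Area = |Σ|/2 = 851.
Hole:
Apply the surveyor's formula: 2A = Σ (x_i·y_{i+1} − x_{i+1}·y_i), indices taken mod 4.
J→K: (-2)(-10) − (0)(-10) = 20
K→L: (0)(-4) − (1)(-10) = 10
L→M: (1)(-8) − (-3)(-4) = -20
M→J: (-3)(-10) − (-2)(-8) = 14
Σ = 24
Area = |Σ|/2 = 12.
Net area = 851 − 12 = 839.

839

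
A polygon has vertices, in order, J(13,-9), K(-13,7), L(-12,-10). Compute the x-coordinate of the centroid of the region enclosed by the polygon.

Apply the shoelace formula. First the cross-terms c_i = x_i·y_{i+1} − x_{i+1}·y_i:
  -26, 214, 238  ⇒  2A = 426, A = 213.
Then Σ (x_i + x_{i+1})·c_i = -5112, so x̄ = -5112 / (6·213) = -4.

-4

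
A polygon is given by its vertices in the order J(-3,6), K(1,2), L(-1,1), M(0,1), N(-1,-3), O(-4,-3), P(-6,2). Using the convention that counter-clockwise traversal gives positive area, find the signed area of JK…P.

-37

Apply the surveyor's formula: 2A = Σ (x_i·y_{i+1} − x_{i+1}·y_i), indices taken mod 7.
Σ = (-12) + (3) + (-1) + (1) + (-9) + (-26) + (-30) = -74
Signed area = Σ/2 = -37 (negative ⇒ clockwise traversal).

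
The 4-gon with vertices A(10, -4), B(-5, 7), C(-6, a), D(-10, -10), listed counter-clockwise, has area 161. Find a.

6

Write out the shoelace sum; only the two edges meeting at C involve a:
2·Area = [((-5)·a − (-6)·7) + ((-6)·(-10) − (-10)·a)] + 190
       = 5·a + 292 = 322
⇒ a = 6.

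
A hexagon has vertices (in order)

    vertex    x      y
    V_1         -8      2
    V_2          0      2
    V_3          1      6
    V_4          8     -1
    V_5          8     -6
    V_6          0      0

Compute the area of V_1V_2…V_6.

53.5

Apply the surveyor's formula: 2A = Σ (x_i·y_{i+1} − x_{i+1}·y_i), indices taken mod 6.
Cross-terms: -16, -2, -49, -40, 0, 0  ⇒  Σ = -107
Area = |Σ|/2 = 53.5.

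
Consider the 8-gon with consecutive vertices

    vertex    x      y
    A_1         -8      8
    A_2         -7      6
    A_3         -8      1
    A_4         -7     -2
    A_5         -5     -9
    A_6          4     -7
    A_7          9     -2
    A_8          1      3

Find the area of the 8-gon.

Σ = (8) + (41) + (23) + (53) + (71) + (55) + (29) + (32) = 312
Area = |Σ|/2 = 156.

156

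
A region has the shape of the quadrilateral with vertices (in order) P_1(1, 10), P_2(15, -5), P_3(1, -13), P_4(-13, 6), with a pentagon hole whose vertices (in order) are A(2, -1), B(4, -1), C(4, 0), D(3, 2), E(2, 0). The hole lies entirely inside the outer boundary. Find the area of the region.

318

Outer boundary:
Apply the shoelace formula: 2A = Σ (x_i·y_{i+1} − x_{i+1}·y_i), indices taken mod 4.
Cross-terms: -155, -190, -163, -136  ⇒  Σ = -644
Area = |Σ|/2 = 322.
Hole:
Apply Gauss's area formula: 2A = Σ (x_i·y_{i+1} − x_{i+1}·y_i), indices taken mod 5.
A→B: (2)(-1) − (4)(-1) = 2
B→C: (4)(0) − (4)(-1) = 4
C→D: (4)(2) − (3)(0) = 8
D→E: (3)(0) − (2)(2) = -4
E→A: (2)(-1) − (2)(0) = -2
Σ = 8
Area = |Σ|/2 = 4.
Net area = 322 − 4 = 318.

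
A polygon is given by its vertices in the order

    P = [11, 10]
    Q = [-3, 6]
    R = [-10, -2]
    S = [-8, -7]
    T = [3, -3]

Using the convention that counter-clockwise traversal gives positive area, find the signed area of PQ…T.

162

Apply the shoelace formula: 2A = Σ (x_i·y_{i+1} − x_{i+1}·y_i), indices taken mod 5.
Cross-terms: 96, 66, 54, 45, 63  ⇒  Σ = 324
Signed area = Σ/2 = 162 (positive ⇒ counter-clockwise traversal).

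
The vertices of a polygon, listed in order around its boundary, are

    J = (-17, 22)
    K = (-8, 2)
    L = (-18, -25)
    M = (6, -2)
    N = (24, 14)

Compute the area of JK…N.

731

Σ = (142) + (236) + (186) + (132) + (766) = 1462
Area = |Σ|/2 = 731.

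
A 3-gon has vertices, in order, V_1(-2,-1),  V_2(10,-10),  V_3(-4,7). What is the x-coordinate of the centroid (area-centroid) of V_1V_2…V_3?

4/3

Apply Gauss's area formula. First the cross-terms c_i = x_i·y_{i+1} − x_{i+1}·y_i:
  30, 30, 18  ⇒  2A = 78, A = 39.
Then Σ (x_i + x_{i+1})·c_i = 312, so x̄ = 312 / (6·39) = 4/3.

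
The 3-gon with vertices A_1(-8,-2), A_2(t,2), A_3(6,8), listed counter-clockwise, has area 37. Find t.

5

Write out the shoelace sum; only the two edges meeting at A_2 involve t:
2·Area = [((-8)·2 − t·(-2)) + (t·8 − 6·2)] + 52
       = 10·t + 24 = 74
⇒ t = 5.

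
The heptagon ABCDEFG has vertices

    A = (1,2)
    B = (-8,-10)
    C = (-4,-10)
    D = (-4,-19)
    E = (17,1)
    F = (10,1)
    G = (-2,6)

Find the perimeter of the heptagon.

82

|AB| = √((-9)² + (-12)²) = √225 = 15
|BC| = √((4)² + (0)²) = √16 = 4
|CD| = √((0)² + (-9)²) = √81 = 9
|DE| = √((21)² + (20)²) = √841 = 29
|EF| = √((-7)² + (0)²) = √49 = 7
|FG| = √((-12)² + (5)²) = √169 = 13
|GA| = √((3)² + (-4)²) = √25 = 5
Perimeter = 15 + 4 + 9 + 29 + 7 + 13 + 5 = 82.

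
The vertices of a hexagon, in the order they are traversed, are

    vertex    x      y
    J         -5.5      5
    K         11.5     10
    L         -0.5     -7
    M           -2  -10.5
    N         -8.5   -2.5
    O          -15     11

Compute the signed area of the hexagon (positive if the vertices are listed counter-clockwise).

-213.25

Apply the shoelace (surveyor's) formula: 2A = Σ (x_i·y_{i+1} − x_{i+1}·y_i), indices taken mod 6.
Σ = (-112.5) + (-75.5) + (-8.75) + (-84.25) + (-131) + (-14.5) = -426.5
Signed area = Σ/2 = -213.25 (negative ⇒ clockwise traversal).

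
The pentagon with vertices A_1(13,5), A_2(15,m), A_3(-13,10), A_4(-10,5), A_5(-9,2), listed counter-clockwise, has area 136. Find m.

Write out the shoelace sum; only the two edges meeting at A_2 involve m:
2·Area = [(13·m − 15·5) + (15·10 − (-13)·m)] + -11
       = 26·m + 64 = 272
⇒ m = 8.

8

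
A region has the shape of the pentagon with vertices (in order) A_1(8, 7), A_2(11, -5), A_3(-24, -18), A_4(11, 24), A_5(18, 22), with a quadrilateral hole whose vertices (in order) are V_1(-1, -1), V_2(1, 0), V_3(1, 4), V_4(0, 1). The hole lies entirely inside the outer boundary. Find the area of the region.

523

Outer boundary:
Cross-terms: -117, -318, -378, -190, -50  ⇒  Σ = -1053
Area = |Σ|/2 = 526.5.
Hole:
Apply Gauss's area formula: 2A = Σ (x_i·y_{i+1} − x_{i+1}·y_i), indices taken mod 4.
Σ = (1) + (4) + (1) + (1) = 7
Area = |Σ|/2 = 3.5.
Net area = 526.5 − 3.5 = 523.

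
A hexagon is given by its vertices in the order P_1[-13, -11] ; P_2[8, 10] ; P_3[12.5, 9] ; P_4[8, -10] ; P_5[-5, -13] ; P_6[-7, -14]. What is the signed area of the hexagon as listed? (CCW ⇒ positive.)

Apply the shoelace (surveyor's) formula: 2A = Σ (x_i·y_{i+1} − x_{i+1}·y_i), indices taken mod 6.
Σ = (-42) + (-53) + (-197) + (-154) + (-21) + (-105) = -572
Signed area = Σ/2 = -286 (negative ⇒ clockwise traversal).

-286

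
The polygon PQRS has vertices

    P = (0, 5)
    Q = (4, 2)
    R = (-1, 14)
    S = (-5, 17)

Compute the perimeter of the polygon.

36

|PQ| = √((4)² + (-3)²) = √25 = 5
|QR| = √((-5)² + (12)²) = √169 = 13
|RS| = √((-4)² + (3)²) = √25 = 5
|SP| = √((5)² + (-12)²) = √169 = 13
Perimeter = 5 + 13 + 5 + 13 = 36.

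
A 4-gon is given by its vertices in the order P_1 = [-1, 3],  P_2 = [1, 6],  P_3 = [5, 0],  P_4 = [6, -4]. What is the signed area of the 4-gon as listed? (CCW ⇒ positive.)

Apply Gauss's area formula: 2A = Σ (x_i·y_{i+1} − x_{i+1}·y_i), indices taken mod 4.
P_1→P_2: (-1)(6) − (1)(3) = -9
P_2→P_3: (1)(0) − (5)(6) = -30
P_3→P_4: (5)(-4) − (6)(0) = -20
P_4→P_1: (6)(3) − (-1)(-4) = 14
Σ = -45
Signed area = Σ/2 = -22.5 (negative ⇒ clockwise traversal).

-22.5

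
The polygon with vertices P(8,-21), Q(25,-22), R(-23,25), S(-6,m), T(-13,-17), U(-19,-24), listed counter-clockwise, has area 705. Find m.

-11

Write out the shoelace sum; only the two edges meeting at S involve m:
2·Area = [((-23)·m − (-6)·25) + ((-6)·(-17) − (-13)·m)] + 1048
       = -10·m + 1300 = 1410
⇒ m = -11.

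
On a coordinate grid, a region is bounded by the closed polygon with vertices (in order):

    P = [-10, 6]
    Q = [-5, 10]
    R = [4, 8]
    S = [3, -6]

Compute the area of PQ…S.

Σ = (-70) + (-80) + (-48) + (-42) = -240
Area = |Σ|/2 = 120.

120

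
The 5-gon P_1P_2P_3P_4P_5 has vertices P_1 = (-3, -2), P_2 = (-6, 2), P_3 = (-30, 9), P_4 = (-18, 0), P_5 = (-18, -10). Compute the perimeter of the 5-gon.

|P_1P_2| = √((-3)² + (4)²) = √25 = 5
|P_2P_3| = √((-24)² + (7)²) = √625 = 25
|P_3P_4| = √((12)² + (-9)²) = √225 = 15
|P_4P_5| = √((0)² + (-10)²) = √100 = 10
|P_5P_1| = √((15)² + (8)²) = √289 = 17
Perimeter = 5 + 25 + 15 + 10 + 17 = 72.

72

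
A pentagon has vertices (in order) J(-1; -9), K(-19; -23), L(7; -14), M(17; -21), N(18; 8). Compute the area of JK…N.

Apply the shoelace (surveyor's) formula: 2A = Σ (x_i·y_{i+1} − x_{i+1}·y_i), indices taken mod 5.
Σ = (-148) + (427) + (91) + (514) + (-154) = 730
Area = |Σ|/2 = 365.

365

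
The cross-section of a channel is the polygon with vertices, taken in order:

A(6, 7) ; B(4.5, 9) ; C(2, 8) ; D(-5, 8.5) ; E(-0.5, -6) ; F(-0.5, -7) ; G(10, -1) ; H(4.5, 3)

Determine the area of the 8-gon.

Apply Gauss's area formula: 2A = Σ (x_i·y_{i+1} − x_{i+1}·y_i), indices taken mod 8.
Σ = (22.5) + (18) + (57) + (34.25) + (0.5) + (70.5) + (34.5) + (13.5) = 250.75
Area = |Σ|/2 = 125.375.

125.375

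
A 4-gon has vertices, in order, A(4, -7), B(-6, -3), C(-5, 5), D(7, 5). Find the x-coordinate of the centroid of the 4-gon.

Apply Gauss's area formula. First the cross-terms c_i = x_i·y_{i+1} − x_{i+1}·y_i:
  -54, -45, -60, -69  ⇒  2A = -228, A = -114.
Then Σ (x_i + x_{i+1})·c_i = -276, so x̄ = -276 / (6·(-114)) = 23/57.

23/57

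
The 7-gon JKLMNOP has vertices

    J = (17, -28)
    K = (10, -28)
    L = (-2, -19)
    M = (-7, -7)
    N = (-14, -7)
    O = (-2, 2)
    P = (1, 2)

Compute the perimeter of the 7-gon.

94

|JK| = √((-7)² + (0)²) = √49 = 7
|KL| = √((-12)² + (9)²) = √225 = 15
|LM| = √((-5)² + (12)²) = √169 = 13
|MN| = √((-7)² + (0)²) = √49 = 7
|NO| = √((12)² + (9)²) = √225 = 15
|OP| = √((3)² + (0)²) = √9 = 3
|PJ| = √((16)² + (-30)²) = √1156 = 34
Perimeter = 7 + 15 + 13 + 7 + 15 + 3 + 34 = 94.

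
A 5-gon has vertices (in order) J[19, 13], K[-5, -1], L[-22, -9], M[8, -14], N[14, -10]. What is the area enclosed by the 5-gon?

Apply the shoelace (surveyor's) formula: 2A = Σ (x_i·y_{i+1} − x_{i+1}·y_i), indices taken mod 5.
Σ = (46) + (23) + (380) + (116) + (372) = 937
Area = |Σ|/2 = 468.5.

468.5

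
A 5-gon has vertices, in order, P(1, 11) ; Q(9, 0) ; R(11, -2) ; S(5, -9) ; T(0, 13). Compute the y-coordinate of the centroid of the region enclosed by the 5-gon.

Apply the surveyor's formula. First the cross-terms c_i = x_i·y_{i+1} − x_{i+1}·y_i:
  -99, -18, -89, 65, -13  ⇒  2A = -154, A = -77.
Then Σ (y_i + y_{i+1})·c_i = -126, so ȳ = -126 / (6·(-77)) = 3/11.

3/11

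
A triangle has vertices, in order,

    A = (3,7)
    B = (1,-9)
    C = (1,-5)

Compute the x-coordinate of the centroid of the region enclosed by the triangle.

Apply the shoelace (surveyor's) formula. First the cross-terms c_i = x_i·y_{i+1} − x_{i+1}·y_i:
  -34, 4, 22  ⇒  2A = -8, A = -4.
Then Σ (x_i + x_{i+1})·c_i = -40, so x̄ = -40 / (6·(-4)) = 5/3.

5/3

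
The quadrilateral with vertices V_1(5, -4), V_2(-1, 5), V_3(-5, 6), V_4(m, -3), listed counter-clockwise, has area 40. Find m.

-1

Write out the shoelace sum; only the two edges meeting at V_4 involve m:
2·Area = [((-5)·(-3) − m·6) + (m·(-4) − 5·(-3))] + 40
       = -10·m + 70 = 80
⇒ m = -1.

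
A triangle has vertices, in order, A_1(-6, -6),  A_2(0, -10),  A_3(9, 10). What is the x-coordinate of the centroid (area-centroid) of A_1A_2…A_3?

1

Apply Gauss's area formula. First the cross-terms c_i = x_i·y_{i+1} − x_{i+1}·y_i:
  60, 90, 6  ⇒  2A = 156, A = 78.
Then Σ (x_i + x_{i+1})·c_i = 468, so x̄ = 468 / (6·78) = 1.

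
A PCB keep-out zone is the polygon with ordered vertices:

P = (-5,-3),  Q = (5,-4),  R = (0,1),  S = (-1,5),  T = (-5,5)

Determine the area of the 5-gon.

50.5

Apply the shoelace formula: 2A = Σ (x_i·y_{i+1} − x_{i+1}·y_i), indices taken mod 5.
Σ = (35) + (5) + (1) + (20) + (40) = 101
Area = |Σ|/2 = 50.5.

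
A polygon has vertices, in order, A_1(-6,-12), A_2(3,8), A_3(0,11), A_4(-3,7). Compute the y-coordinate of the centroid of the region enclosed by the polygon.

293/132

Apply the shoelace (surveyor's) formula. First the cross-terms c_i = x_i·y_{i+1} − x_{i+1}·y_i:
  -12, 33, 33, 78  ⇒  2A = 132, A = 66.
Then Σ (y_i + y_{i+1})·c_i = 879, so ȳ = 879 / (6·66) = 293/132.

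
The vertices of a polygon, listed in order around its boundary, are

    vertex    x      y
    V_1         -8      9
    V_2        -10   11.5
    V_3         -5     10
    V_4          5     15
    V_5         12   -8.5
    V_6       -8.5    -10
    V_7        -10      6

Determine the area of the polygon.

388.625

Apply Gauss's area formula: 2A = Σ (x_i·y_{i+1} − x_{i+1}·y_i), indices taken mod 7.
Σ = (-2) + (-42.5) + (-125) + (-222.5) + (-192.25) + (-151) + (-42) = -777.25
Area = |Σ|/2 = 388.625.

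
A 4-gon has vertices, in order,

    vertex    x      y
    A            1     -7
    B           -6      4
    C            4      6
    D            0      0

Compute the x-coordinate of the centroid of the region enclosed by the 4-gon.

-49/45

Apply Gauss's area formula. First the cross-terms c_i = x_i·y_{i+1} − x_{i+1}·y_i:
  -38, -52, 0, 0  ⇒  2A = -90, A = -45.
Then Σ (x_i + x_{i+1})·c_i = 294, so x̄ = 294 / (6·(-45)) = -49/45.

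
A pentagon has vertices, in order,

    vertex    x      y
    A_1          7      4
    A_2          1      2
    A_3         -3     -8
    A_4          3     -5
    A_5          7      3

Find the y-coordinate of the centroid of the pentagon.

-79/49

Apply Gauss's area formula. First the cross-terms c_i = x_i·y_{i+1} − x_{i+1}·y_i:
  10, -2, 39, 44, 7  ⇒  2A = 98, A = 49.
Then Σ (y_i + y_{i+1})·c_i = -474, so ȳ = -474 / (6·49) = -79/49.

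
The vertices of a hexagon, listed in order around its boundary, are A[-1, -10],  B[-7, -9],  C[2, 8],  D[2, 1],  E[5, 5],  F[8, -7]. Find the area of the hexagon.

135

Apply the shoelace formula: 2A = Σ (x_i·y_{i+1} − x_{i+1}·y_i), indices taken mod 6.
Σ = (-61) + (-38) + (-14) + (5) + (-75) + (-87) = -270
Area = |Σ|/2 = 135.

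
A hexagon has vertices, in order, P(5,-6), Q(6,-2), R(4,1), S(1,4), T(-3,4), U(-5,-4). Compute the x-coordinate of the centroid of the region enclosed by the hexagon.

Apply the shoelace (surveyor's) formula. First the cross-terms c_i = x_i·y_{i+1} − x_{i+1}·y_i:
  26, 14, 15, 16, 32, 50  ⇒  2A = 153, A = 76.5.
Then Σ (x_i + x_{i+1})·c_i = 213, so x̄ = 213 / (6·76.5) = 71/153.

71/153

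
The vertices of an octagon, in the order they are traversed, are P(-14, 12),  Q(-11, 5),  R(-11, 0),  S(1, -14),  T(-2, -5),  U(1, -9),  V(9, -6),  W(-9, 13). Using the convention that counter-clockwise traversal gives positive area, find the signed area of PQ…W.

236.5

Apply the shoelace (surveyor's) formula: 2A = Σ (x_i·y_{i+1} − x_{i+1}·y_i), indices taken mod 8.
Σ = (62) + (55) + (154) + (-33) + (23) + (75) + (63) + (74) = 473
Signed area = Σ/2 = 236.5 (positive ⇒ counter-clockwise traversal).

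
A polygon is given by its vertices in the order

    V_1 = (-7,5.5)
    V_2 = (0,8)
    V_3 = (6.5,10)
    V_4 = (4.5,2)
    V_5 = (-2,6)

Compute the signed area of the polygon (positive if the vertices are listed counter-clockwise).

-39

Apply the shoelace (surveyor's) formula: 2A = Σ (x_i·y_{i+1} − x_{i+1}·y_i), indices taken mod 5.
Σ = (-56) + (-52) + (-32) + (31) + (31) = -78
Signed area = Σ/2 = -39 (negative ⇒ clockwise traversal).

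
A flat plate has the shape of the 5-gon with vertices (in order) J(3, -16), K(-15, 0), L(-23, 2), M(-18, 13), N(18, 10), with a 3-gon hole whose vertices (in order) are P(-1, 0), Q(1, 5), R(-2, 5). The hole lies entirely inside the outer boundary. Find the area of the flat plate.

Outer boundary:
Apply the shoelace formula: 2A = Σ (x_i·y_{i+1} − x_{i+1}·y_i), indices taken mod 5.
J→K: (3)(0) − (-15)(-16) = -240
K→L: (-15)(2) − (-23)(0) = -30
L→M: (-23)(13) − (-18)(2) = -263
M→N: (-18)(10) − (18)(13) = -414
N→J: (18)(-16) − (3)(10) = -318
Σ = -1265
Area = |Σ|/2 = 632.5.
Hole:
P→Q: (-1)(5) − (1)(0) = -5
Q→R: (1)(5) − (-2)(5) = 15
R→P: (-2)(0) − (-1)(5) = 5
Σ = 15
Area = |Σ|/2 = 7.5.
Net area = 632.5 − 7.5 = 625.

625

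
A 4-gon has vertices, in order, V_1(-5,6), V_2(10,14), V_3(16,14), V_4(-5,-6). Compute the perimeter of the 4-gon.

64

|V_1V_2| = √((15)² + (8)²) = √289 = 17
|V_2V_3| = √((6)² + (0)²) = √36 = 6
|V_3V_4| = √((-21)² + (-20)²) = √841 = 29
|V_4V_1| = √((0)² + (12)²) = √144 = 12
Perimeter = 17 + 6 + 29 + 12 = 64.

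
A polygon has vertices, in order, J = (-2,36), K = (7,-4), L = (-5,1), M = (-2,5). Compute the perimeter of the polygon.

90

|JK| = √((9)² + (-40)²) = √1681 = 41
|KL| = √((-12)² + (5)²) = √169 = 13
|LM| = √((3)² + (4)²) = √25 = 5
|MJ| = √((0)² + (31)²) = √961 = 31
Perimeter = 41 + 13 + 5 + 31 = 90.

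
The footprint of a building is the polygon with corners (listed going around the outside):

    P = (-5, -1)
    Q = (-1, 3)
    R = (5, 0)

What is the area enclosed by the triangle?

18

Cross-terms: -16, -15, -5  ⇒  Σ = -36
Area = |Σ|/2 = 18.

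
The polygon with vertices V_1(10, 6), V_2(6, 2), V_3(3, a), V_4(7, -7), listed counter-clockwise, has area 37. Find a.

The doubled signed area Σ (x_i y_{i+1} − x_{i+1} y_i) is linear in a.
With a=0 it equals 69; the coefficient of a is -1 (from the two edges through V_3).
So -1·a + 69 = 2·37 = 74 ⇒ a = -5.

-5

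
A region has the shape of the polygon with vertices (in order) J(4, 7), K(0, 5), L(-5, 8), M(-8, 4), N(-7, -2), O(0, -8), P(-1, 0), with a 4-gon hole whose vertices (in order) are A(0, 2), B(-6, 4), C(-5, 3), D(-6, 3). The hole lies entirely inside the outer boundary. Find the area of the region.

Outer boundary:
Apply Gauss's area formula: 2A = Σ (x_i·y_{i+1} − x_{i+1}·y_i), indices taken mod 7.
Cross-terms: 20, 25, 44, 44, 56, -8, -7  ⇒  Σ = 174
Area = |Σ|/2 = 87.
Hole:
Σ = (12) + (2) + (3) + (-12) = 5
Area = |Σ|/2 = 2.5.
Net area = 87 − 2.5 = 84.5.

84.5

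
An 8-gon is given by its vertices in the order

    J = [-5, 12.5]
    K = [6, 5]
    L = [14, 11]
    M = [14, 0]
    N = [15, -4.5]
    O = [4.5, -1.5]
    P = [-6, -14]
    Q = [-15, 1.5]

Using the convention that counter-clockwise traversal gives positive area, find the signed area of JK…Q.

Cross-terms: -100, -4, -154, -63, -2.25, -72, -219, -180  ⇒  Σ = -794.25
Signed area = Σ/2 = -397.125 (negative ⇒ clockwise traversal).

-397.125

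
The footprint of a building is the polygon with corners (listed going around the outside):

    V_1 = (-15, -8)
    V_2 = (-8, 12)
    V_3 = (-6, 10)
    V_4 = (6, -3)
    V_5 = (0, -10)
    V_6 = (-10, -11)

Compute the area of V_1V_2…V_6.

269.5

Apply Gauss's area formula: 2A = Σ (x_i·y_{i+1} − x_{i+1}·y_i), indices taken mod 6.
Σ = (-244) + (-8) + (-42) + (-60) + (-100) + (-85) = -539
Area = |Σ|/2 = 269.5.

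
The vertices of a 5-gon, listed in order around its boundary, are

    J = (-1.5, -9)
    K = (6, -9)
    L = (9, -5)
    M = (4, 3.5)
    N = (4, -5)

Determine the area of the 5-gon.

Apply the shoelace formula: 2A = Σ (x_i·y_{i+1} − x_{i+1}·y_i), indices taken mod 5.
Σ = (67.5) + (51) + (51.5) + (-34) + (-43.5) = 92.5
Area = |Σ|/2 = 46.25.

46.25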